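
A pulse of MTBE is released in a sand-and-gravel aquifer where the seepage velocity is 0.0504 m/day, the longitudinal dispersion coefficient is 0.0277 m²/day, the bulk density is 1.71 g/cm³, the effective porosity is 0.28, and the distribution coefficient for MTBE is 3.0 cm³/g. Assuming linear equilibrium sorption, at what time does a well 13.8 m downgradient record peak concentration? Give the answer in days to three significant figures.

5080 days

Retardation factor R = 1 + ρ_b·K_d/n = 1 + 1.71 × 3.0/0.28 = 19.32.
Sorption retards both mechanisms: v_R = v/R = 0.002609 m/day, D_R = D/R = 0.001434 m²/day.
Peak time from v_R²t² + 2D_R t − x² = 0: t = (√(D_R² + v_R²x²) − D_R)/v_R².
√(D_R² + v_R²x²) = √(0.001434² + 0.002609² × 13.8²) = 0.03603; v_R² = 6.807e-06.
t = (0.03603 − 0.001434)/6.807e-06 = 5080 days.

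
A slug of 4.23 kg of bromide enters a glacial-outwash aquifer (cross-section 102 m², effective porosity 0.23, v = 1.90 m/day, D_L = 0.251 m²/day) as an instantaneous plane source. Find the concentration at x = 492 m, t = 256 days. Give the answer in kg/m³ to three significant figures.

For an instantaneous plane source, C(x,t) = M/(n_e·A·√(4πDt)) · exp(−(x−vt)²/(4Dt)), with n_e·A the pore (flow) area.
Plume center vt = 1.90 × 256 = 486.4 m, so the well at 492 m is 5.6 m downgradient of the peak.
√(4πDt) = 28.42 m, giving peak height M/(n_e·A·√(4πDt)) = 4.23/(0.23 × 102 × 28.42) = 0.006344 kg/m³.
(x−vt)²/(4Dt) = (5.6)²/(4 × 0.251 × 256) = 0.1220; exp(−0.1220) = 0.8851.
C = 0.006344 × 0.8851 = 0.00562 kg/m³.

0.00562 kg/m³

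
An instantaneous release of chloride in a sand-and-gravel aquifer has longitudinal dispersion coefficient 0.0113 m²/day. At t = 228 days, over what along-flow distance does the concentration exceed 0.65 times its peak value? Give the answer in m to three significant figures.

The plume is Gaussian with σ = √(2Dt) = √(2 × 0.0113 × 228) = 2.270 m.
C/C_peak = exp(−Δx²/(2σ²)) = 0.65 ⇒ Δx = σ·√(−2 ln 0.65) = 2.270 × 0.9282 = 2.107 m.
Width = 2Δx = 4.21 m.

4.21 m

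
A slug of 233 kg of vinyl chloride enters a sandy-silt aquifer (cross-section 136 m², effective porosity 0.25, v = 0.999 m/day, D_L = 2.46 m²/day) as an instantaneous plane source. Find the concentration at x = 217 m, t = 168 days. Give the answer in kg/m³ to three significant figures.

0.0220 kg/m³

For an instantaneous plane source, C(x,t) = M/(n_e·A·√(4πDt)) · exp(−(x−vt)²/(4Dt)), with n_e·A the pore (flow) area.
Plume center vt = 0.999 × 168 = 167.832 m, so the well at 217 m is 49.168 m downgradient of the peak.
√(4πDt) = 72.07 m, giving peak height M/(n_e·A·√(4πDt)) = 233/(0.25 × 136 × 72.07) = 0.09509 kg/m³.
(x−vt)²/(4Dt) = (49.168)²/(4 × 2.46 × 168) = 1.462; exp(−1.462) = 0.2318.
C = 0.09509 × 0.2318 = 0.0220 kg/m³.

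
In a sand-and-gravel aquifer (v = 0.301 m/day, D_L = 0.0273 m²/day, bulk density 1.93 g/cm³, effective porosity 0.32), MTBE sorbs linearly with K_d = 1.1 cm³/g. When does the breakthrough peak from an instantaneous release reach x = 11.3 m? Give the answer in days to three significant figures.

284 days

Retardation factor R = 1 + ρ_b·K_d/n = 1 + 1.93 × 1.1/0.32 = 7.634.
Sorption retards both mechanisms: v_R = v/R = 0.03943 m/day, D_R = D/R = 0.003576 m²/day.
Peak time from v_R²t² + 2D_R t − x² = 0: t = (√(D_R² + v_R²x²) − D_R)/v_R².
√(D_R² + v_R²x²) = √(0.003576² + 0.03943² × 11.3²) = 0.4456; v_R² = 0.001555.
t = (0.4456 − 0.003576)/0.001555 = 284 days.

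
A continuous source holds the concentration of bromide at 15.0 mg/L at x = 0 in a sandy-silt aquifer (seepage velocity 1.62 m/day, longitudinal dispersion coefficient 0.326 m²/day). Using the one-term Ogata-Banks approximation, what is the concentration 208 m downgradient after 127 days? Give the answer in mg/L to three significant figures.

For a continuous step input, C/C₀ ≈ ½·erfc((x−vt)/(2√(Dt))).
vt = 1.62 × 127 = 205.74 m and 2√(Dt) = 2√(0.326 × 127) = 12.87 m.
Argument (x−vt)/(2√(Dt)) = (208 − 205.74)/12.87 = 0.1756; ½·erfc(0.1756) = 0.4019.
C = 15.0 × 0.4019 = 6.03 mg/L.

6.03 mg/L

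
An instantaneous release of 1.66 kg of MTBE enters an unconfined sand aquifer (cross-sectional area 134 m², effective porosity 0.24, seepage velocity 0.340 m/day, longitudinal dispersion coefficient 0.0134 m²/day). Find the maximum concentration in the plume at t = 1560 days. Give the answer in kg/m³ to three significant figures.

0.00318 kg/m³

The peak of an instantaneous 1D plume sits at x = vt; there the Gaussian factor is 1 and C_max = M/(n_e·A·√(4πDt)), where n_e·A is the pore area the mass is dissolved in.
√(4πDt) = √(4π × 0.0134 × 1560) = 16.21 m, so C_max = 1.66/(0.24 × 134 × 16.21) = 0.00318 kg/m³.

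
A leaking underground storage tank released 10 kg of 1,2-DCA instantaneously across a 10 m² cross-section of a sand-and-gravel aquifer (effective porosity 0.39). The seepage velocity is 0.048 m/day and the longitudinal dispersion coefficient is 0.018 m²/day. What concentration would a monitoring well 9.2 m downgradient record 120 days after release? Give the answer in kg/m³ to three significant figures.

0.125 kg/m³

For an instantaneous plane source, C(x,t) = M/(n_e·A·√(4πDt)) · exp(−(x−vt)²/(4Dt)), with n_e·A the pore (flow) area.
Plume center vt = 0.048 × 120 = 5.76 m, so the well at 9.2 m is 3.44 m downgradient of the peak.
√(4πDt) = 5.210 m, giving peak height M/(n_e·A·√(4πDt)) = 10/(0.39 × 10 × 5.210) = 0.4922 kg/m³.
(x−vt)²/(4Dt) = (3.44)²/(4 × 0.018 × 120) = 1.370; exp(−1.370) = 0.2541.
C = 0.4922 × 0.2541 = 0.125 kg/m³.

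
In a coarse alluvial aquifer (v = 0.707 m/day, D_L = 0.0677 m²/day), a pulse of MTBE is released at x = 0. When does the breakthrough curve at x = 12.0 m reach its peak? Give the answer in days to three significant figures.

For the 1D instantaneous-source solution, setting ∂C/∂t = 0 at fixed x gives v²t² + 2Dt − x² = 0, so t = (√(D² + v²x²) − D)/v².
√(D² + v²x²) = √(0.0677² + 0.707² × 12.0²) = 8.484; v² = 0.499849.
t = (8.484 − 0.0677)/0.499849 = 16.8 days (vs. the pure-advection estimate x/v = 17.0 d).

16.8 days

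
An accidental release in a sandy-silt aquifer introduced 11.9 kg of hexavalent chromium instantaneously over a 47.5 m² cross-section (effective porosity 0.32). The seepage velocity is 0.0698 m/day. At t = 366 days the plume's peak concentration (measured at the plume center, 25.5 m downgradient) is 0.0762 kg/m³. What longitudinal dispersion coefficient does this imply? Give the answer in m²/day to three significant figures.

0.0230 m²/day

At the plume center C_max = M/(n_e·A·√(4πDt)), so D = M²/(4πt·(n_e·A·C_max)²).
n_e·A·C_max = 0.32 × 47.5 × 0.0762 = 1.158 kg/m.
D = 11.9²/(4π × 366 × 1.158²) = 0.0230 m²/day.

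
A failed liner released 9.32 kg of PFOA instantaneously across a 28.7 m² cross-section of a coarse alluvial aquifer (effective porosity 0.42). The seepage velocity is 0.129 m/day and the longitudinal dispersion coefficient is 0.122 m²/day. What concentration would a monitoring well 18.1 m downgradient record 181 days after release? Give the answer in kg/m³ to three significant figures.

0.0340 kg/m³

For an instantaneous plane source, C(x,t) = M/(n_e·A·√(4πDt)) · exp(−(x−vt)²/(4Dt)), with n_e·A the pore (flow) area.
Plume center vt = 0.129 × 181 = 23.349 m, so the well at 18.1 m is 5.249 m upgradient of the peak.
√(4πDt) = 16.66 m, giving peak height M/(n_e·A·√(4πDt)) = 9.32/(0.42 × 28.7 × 16.66) = 0.04641 kg/m³.
(x−vt)²/(4Dt) = (-5.249)²/(4 × 0.122 × 181) = 0.3119; exp(−0.3119) = 0.7321.
C = 0.04641 × 0.7321 = 0.0340 kg/m³.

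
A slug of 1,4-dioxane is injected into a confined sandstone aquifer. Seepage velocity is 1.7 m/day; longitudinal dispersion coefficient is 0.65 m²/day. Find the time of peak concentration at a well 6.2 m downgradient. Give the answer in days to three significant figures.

3.43 days

For the 1D instantaneous-source solution, setting ∂C/∂t = 0 at fixed x gives v²t² + 2Dt − x² = 0, so t = (√(D² + v²x²) − D)/v².
√(D² + v²x²) = √(0.65² + 1.7² × 6.2²) = 10.56; v² = 2.89.
t = (10.56 − 0.65)/2.89 = 3.43 days (vs. the pure-advection estimate x/v = 3.65 d).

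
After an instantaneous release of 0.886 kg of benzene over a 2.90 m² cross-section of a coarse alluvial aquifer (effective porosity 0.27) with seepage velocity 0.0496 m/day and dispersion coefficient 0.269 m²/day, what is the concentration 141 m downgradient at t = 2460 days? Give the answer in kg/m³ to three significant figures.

For an instantaneous plane source, C(x,t) = M/(n_e·A·√(4πDt)) · exp(−(x−vt)²/(4Dt)), with n_e·A the pore (flow) area.
Plume center vt = 0.0496 × 2460 = 122.016 m, so the well at 141 m is 18.984 m downgradient of the peak.
√(4πDt) = 91.19 m, giving peak height M/(n_e·A·√(4πDt)) = 0.886/(0.27 × 2.90 × 91.19) = 0.01241 kg/m³.
(x−vt)²/(4Dt) = (18.984)²/(4 × 0.269 × 2460) = 0.1362; exp(−0.1362) = 0.8727.
C = 0.01241 × 0.8727 = 0.0108 kg/m³.

0.0108 kg/m³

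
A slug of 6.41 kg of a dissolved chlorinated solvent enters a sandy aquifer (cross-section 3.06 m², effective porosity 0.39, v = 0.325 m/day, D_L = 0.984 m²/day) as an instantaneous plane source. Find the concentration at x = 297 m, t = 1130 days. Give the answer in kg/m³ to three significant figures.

0.0150 kg/m³

For an instantaneous plane source, C(x,t) = M/(n_e·A·√(4πDt)) · exp(−(x−vt)²/(4Dt)), with n_e·A the pore (flow) area.
Plume center vt = 0.325 × 1130 = 367.25 m, so the well at 297 m is 70.25 m upgradient of the peak.
√(4πDt) = 118.2 m, giving peak height M/(n_e·A·√(4πDt)) = 6.41/(0.39 × 3.06 × 118.2) = 0.04544 kg/m³.
(x−vt)²/(4Dt) = (-70.25)²/(4 × 0.984 × 1130) = 1.110; exp(−1.110) = 0.3296.
C = 0.04544 × 0.3296 = 0.0150 kg/m³.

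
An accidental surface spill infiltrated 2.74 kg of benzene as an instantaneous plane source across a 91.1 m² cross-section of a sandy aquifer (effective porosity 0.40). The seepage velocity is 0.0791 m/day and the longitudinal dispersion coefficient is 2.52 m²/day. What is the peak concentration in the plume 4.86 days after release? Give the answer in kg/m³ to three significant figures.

0.00606 kg/m³

The peak of an instantaneous 1D plume sits at x = vt; there the Gaussian factor is 1 and C_max = M/(n_e·A·√(4πDt)), where n_e·A is the pore area the mass is dissolved in.
√(4πDt) = √(4π × 2.52 × 4.86) = 12.41 m, so C_max = 2.74/(0.40 × 91.1 × 12.41) = 0.00606 kg/m³.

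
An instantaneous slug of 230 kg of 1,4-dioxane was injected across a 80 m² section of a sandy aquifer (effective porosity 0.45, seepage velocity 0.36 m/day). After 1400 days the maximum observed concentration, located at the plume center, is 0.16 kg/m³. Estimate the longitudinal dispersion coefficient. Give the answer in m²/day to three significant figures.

At the plume center C_max = M/(n_e·A·√(4πDt)), so D = M²/(4πt·(n_e·A·C_max)²).
n_e·A·C_max = 0.45 × 80 × 0.16 = 5.760 kg/m.
D = 230²/(4π × 1400 × 5.760²) = 0.0906 m²/day.

0.0906 m²/day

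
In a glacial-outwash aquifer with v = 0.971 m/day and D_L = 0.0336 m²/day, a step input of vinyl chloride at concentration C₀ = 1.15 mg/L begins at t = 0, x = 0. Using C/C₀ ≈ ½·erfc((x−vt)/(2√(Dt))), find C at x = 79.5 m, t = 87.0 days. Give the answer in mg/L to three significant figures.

For a continuous step input, C/C₀ ≈ ½·erfc((x−vt)/(2√(Dt))).
vt = 0.971 × 87.0 = 84.477 m and 2√(Dt) = 2√(0.0336 × 87.0) = 3.419 m.
Argument (x−vt)/(2√(Dt)) = (79.5 − 84.477)/3.419 = -1.456; ½·erfc(-1.456) = 0.9803.
C = 1.15 × 0.9803 = 1.13 mg/L.

1.13 mg/L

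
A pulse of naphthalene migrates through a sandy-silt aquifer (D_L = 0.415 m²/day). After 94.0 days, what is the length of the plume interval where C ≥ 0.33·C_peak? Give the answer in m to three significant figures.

26.3 m

The plume is Gaussian with σ = √(2Dt) = √(2 × 0.415 × 94.0) = 8.833 m.
C/C_peak = exp(−Δx²/(2σ²)) = 0.33 ⇒ Δx = σ·√(−2 ln 0.33) = 8.833 × 1.489 = 13.15 m.
Width = 2Δx = 26.3 m.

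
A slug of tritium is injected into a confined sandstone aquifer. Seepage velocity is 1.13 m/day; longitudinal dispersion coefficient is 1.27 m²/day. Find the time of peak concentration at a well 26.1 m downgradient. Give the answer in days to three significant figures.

For the 1D instantaneous-source solution, setting ∂C/∂t = 0 at fixed x gives v²t² + 2Dt − x² = 0, so t = (√(D² + v²x²) − D)/v².
√(D² + v²x²) = √(1.27² + 1.13² × 26.1²) = 29.52; v² = 1.2769.
t = (29.52 − 1.27)/1.2769 = 22.1 days (vs. the pure-advection estimate x/v = 23.1 d).

22.1 days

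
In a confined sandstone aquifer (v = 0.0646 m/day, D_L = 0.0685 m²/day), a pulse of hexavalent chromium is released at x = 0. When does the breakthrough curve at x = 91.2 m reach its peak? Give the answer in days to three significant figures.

For the 1D instantaneous-source solution, setting ∂C/∂t = 0 at fixed x gives v²t² + 2Dt − x² = 0, so t = (√(D² + v²x²) − D)/v².
√(D² + v²x²) = √(0.0685² + 0.0646² × 91.2²) = 5.892; v² = 0.00417316.
t = (5.892 − 0.0685)/0.00417316 = 1400 days (vs. the pure-advection estimate x/v = 1410 d).

1400 days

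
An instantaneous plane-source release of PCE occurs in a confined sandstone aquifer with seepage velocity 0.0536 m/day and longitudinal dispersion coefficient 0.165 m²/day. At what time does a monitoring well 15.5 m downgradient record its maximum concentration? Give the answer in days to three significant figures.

For the 1D instantaneous-source solution, setting ∂C/∂t = 0 at fixed x gives v²t² + 2Dt − x² = 0, so t = (√(D² + v²x²) − D)/v².
√(D² + v²x²) = √(0.165² + 0.0536² × 15.5²) = 0.8470; v² = 0.00287296.
t = (0.8470 − 0.165)/0.00287296 = 237 days (vs. the pure-advection estimate x/v = 289 d).

237 days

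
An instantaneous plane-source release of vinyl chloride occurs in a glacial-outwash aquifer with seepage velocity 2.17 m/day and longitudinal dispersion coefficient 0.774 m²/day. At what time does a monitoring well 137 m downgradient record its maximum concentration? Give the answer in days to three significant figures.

63.0 days

For the 1D instantaneous-source solution, setting ∂C/∂t = 0 at fixed x gives v²t² + 2Dt − x² = 0, so t = (√(D² + v²x²) − D)/v².
√(D² + v²x²) = √(0.774² + 2.17² × 137²) = 297.3; v² = 4.7089.
t = (297.3 − 0.774)/4.7089 = 63.0 days (vs. the pure-advection estimate x/v = 63.1 d).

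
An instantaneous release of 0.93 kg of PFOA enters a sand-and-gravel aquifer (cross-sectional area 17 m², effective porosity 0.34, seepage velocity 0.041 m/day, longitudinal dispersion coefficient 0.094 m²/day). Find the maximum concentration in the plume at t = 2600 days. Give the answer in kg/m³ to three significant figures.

0.00290 kg/m³

The peak of an instantaneous 1D plume sits at x = vt; there the Gaussian factor is 1 and C_max = M/(n_e·A·√(4πDt)), where n_e·A is the pore area the mass is dissolved in.
√(4πDt) = √(4π × 0.094 × 2600) = 55.42 m, so C_max = 0.93/(0.34 × 17 × 55.42) = 0.00290 kg/m³.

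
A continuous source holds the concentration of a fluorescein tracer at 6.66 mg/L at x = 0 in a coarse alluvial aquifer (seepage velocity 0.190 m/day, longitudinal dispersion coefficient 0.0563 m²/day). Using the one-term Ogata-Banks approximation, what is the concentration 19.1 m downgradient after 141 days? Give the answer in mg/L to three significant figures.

6.48 mg/L

For a continuous step input, C/C₀ ≈ ½·erfc((x−vt)/(2√(Dt))).
vt = 0.190 × 141 = 26.79 m and 2√(Dt) = 2√(0.0563 × 141) = 5.635 m.
Argument (x−vt)/(2√(Dt)) = (19.1 − 26.79)/5.635 = -1.365; ½·erfc(-1.365) = 0.9732.
C = 6.66 × 0.9732 = 6.48 mg/L.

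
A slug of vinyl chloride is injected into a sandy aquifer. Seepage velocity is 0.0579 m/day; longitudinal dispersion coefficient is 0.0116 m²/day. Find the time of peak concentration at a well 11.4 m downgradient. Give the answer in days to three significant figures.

For the 1D instantaneous-source solution, setting ∂C/∂t = 0 at fixed x gives v²t² + 2Dt − x² = 0, so t = (√(D² + v²x²) − D)/v².
√(D² + v²x²) = √(0.0116² + 0.0579² × 11.4²) = 0.6602; v² = 0.00335241.
t = (0.6602 − 0.0116)/0.00335241 = 193 days (vs. the pure-advection estimate x/v = 197 d).

193 days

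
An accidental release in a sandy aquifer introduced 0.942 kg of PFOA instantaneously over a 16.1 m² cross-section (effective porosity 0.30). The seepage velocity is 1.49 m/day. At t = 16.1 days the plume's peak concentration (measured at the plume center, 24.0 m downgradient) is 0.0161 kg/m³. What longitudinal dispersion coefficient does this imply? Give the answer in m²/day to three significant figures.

0.725 m²/day

At the plume center C_max = M/(n_e·A·√(4πDt)), so D = M²/(4πt·(n_e·A·C_max)²).
n_e·A·C_max = 0.30 × 16.1 × 0.0161 = 0.07776 kg/m.
D = 0.942²/(4π × 16.1 × 0.07776²) = 0.725 m²/day.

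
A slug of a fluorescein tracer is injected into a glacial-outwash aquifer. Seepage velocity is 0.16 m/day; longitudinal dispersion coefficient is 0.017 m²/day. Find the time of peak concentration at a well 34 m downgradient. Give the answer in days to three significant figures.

212 days

For the 1D instantaneous-source solution, setting ∂C/∂t = 0 at fixed x gives v²t² + 2Dt − x² = 0, so t = (√(D² + v²x²) − D)/v².
√(D² + v²x²) = √(0.017² + 0.16² × 34²) = 5.440; v² = 0.0256.
t = (5.440 − 0.017)/0.0256 = 212 days (vs. the pure-advection estimate x/v = 212 d).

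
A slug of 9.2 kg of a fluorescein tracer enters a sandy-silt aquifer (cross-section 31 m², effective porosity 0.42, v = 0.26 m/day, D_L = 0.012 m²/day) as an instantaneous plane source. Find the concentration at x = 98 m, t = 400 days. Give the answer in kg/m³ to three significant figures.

0.0140 kg/m³

For an instantaneous plane source, C(x,t) = M/(n_e·A·√(4πDt)) · exp(−(x−vt)²/(4Dt)), with n_e·A the pore (flow) area.
Plume center vt = 0.26 × 400 = 104 m, so the well at 98 m is 6 m upgradient of the peak.
√(4πDt) = 7.767 m, giving peak height M/(n_e·A·√(4πDt)) = 9.2/(0.42 × 31 × 7.767) = 0.09098 kg/m³.
(x−vt)²/(4Dt) = (-6)²/(4 × 0.012 × 400) = 1.875; exp(−1.875) = 0.1534.
C = 0.09098 × 0.1534 = 0.0140 kg/m³.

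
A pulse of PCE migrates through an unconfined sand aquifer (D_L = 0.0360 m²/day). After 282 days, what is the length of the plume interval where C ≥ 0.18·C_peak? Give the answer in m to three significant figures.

The plume is Gaussian with σ = √(2Dt) = √(2 × 0.0360 × 282) = 4.506 m.
C/C_peak = exp(−Δx²/(2σ²)) = 0.18 ⇒ Δx = σ·√(−2 ln 0.18) = 4.506 × 1.852 = 8.345 m.
Width = 2Δx = 16.7 m.

16.7 m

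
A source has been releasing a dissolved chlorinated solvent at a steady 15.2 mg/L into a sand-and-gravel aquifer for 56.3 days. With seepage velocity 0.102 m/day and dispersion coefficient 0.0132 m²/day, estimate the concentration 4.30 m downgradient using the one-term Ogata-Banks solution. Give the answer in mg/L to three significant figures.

For a continuous step input, C/C₀ ≈ ½·erfc((x−vt)/(2√(Dt))).
vt = 0.102 × 56.3 = 5.7426 m and 2√(Dt) = 2√(0.0132 × 56.3) = 1.724 m.
Argument (x−vt)/(2√(Dt)) = (4.30 − 5.7426)/1.724 = -0.8368; ½·erfc(-0.8368) = 0.8817.
C = 15.2 × 0.8817 = 13.4 mg/L.

13.4 mg/L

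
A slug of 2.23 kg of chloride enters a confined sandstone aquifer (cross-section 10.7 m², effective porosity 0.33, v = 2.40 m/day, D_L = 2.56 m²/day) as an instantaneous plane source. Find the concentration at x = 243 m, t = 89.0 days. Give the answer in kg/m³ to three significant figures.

0.00457 kg/m³

For an instantaneous plane source, C(x,t) = M/(n_e·A·√(4πDt)) · exp(−(x−vt)²/(4Dt)), with n_e·A the pore (flow) area.
Plume center vt = 2.40 × 89.0 = 213.6 m, so the well at 243 m is 29.4 m downgradient of the peak.
√(4πDt) = 53.51 m, giving peak height M/(n_e·A·√(4πDt)) = 2.23/(0.33 × 10.7 × 53.51) = 0.01180 kg/m³.
(x−vt)²/(4Dt) = (29.4)²/(4 × 2.56 × 89.0) = 0.9484; exp(−0.9484) = 0.3874.
C = 0.01180 × 0.3874 = 0.00457 kg/m³.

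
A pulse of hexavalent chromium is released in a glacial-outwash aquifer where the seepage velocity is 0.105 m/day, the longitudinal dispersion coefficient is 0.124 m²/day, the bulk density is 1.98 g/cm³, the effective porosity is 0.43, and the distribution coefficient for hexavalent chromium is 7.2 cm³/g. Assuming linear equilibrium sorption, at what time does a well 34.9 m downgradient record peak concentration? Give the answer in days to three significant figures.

11000 days

Retardation factor R = 1 + ρ_b·K_d/n = 1 + 1.98 × 7.2/0.43 = 34.15.
Sorption retards both mechanisms: v_R = v/R = 0.003075 m/day, D_R = D/R = 0.003631 m²/day.
Peak time from v_R²t² + 2D_R t − x² = 0: t = (√(D_R² + v_R²x²) − D_R)/v_R².
√(D_R² + v_R²x²) = √(0.003631² + 0.003075² × 34.9²) = 0.1074; v_R² = 9.456e-06.
t = (0.1074 − 0.003631)/9.456e-06 = 11000 days.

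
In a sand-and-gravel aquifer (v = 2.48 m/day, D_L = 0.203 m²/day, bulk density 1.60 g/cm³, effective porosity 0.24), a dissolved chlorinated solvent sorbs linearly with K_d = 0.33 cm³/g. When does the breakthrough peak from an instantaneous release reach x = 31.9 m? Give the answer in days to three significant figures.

41.1 days

Retardation factor R = 1 + ρ_b·K_d/n = 1 + 1.60 × 0.33/0.24 = 3.200.
Sorption retards both mechanisms: v_R = v/R = 0.7750 m/day, D_R = D/R = 0.06344 m²/day.
Peak time from v_R²t² + 2D_R t − x² = 0: t = (√(D_R² + v_R²x²) − D_R)/v_R².
√(D_R² + v_R²x²) = √(0.06344² + 0.7750² × 31.9²) = 24.72; v_R² = 0.6006.
t = (24.72 − 0.06344)/0.6006 = 41.1 days.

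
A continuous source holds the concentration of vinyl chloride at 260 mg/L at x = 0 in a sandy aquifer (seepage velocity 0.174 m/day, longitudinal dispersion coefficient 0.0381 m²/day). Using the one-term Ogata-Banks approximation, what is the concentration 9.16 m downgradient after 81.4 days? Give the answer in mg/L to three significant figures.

For a continuous step input, C/C₀ ≈ ½·erfc((x−vt)/(2√(Dt))).
vt = 0.174 × 81.4 = 14.1636 m and 2√(Dt) = 2√(0.0381 × 81.4) = 3.522 m.
Argument (x−vt)/(2√(Dt)) = (9.16 − 14.1636)/3.522 = -1.421; ½·erfc(-1.421) = 0.9778.
C = 260 × 0.9778 = 254 mg/L.

254 mg/L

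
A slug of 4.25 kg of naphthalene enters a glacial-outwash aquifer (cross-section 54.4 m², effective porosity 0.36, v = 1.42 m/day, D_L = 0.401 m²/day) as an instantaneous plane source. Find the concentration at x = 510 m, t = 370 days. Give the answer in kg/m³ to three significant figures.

For an instantaneous plane source, C(x,t) = M/(n_e·A·√(4πDt)) · exp(−(x−vt)²/(4Dt)), with n_e·A the pore (flow) area.
Plume center vt = 1.42 × 370 = 525.4 m, so the well at 510 m is 15.4 m upgradient of the peak.
√(4πDt) = 43.18 m, giving peak height M/(n_e·A·√(4πDt)) = 4.25/(0.36 × 54.4 × 43.18) = 0.005026 kg/m³.
(x−vt)²/(4Dt) = (-15.4)²/(4 × 0.401 × 370) = 0.3996; exp(−0.3996) = 0.6706.
C = 0.005026 × 0.6706 = 0.00337 kg/m³.

0.00337 kg/m³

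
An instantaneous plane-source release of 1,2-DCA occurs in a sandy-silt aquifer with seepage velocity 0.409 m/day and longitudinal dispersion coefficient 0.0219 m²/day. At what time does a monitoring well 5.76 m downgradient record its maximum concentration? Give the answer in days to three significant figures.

For the 1D instantaneous-source solution, setting ∂C/∂t = 0 at fixed x gives v²t² + 2Dt − x² = 0, so t = (√(D² + v²x²) − D)/v².
√(D² + v²x²) = √(0.0219² + 0.409² × 5.76²) = 2.356; v² = 0.167281.
t = (2.356 − 0.0219)/0.167281 = 14.0 days (vs. the pure-advection estimate x/v = 14.1 d).

14.0 days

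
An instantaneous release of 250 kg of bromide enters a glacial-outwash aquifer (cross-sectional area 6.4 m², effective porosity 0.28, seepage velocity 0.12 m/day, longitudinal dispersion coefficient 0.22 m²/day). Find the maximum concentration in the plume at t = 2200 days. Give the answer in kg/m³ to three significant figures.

1.79 kg/m³

The peak of an instantaneous 1D plume sits at x = vt; there the Gaussian factor is 1 and C_max = M/(n_e·A·√(4πDt)), where n_e·A is the pore area the mass is dissolved in.
√(4πDt) = √(4π × 0.22 × 2200) = 77.99 m, so C_max = 250/(0.28 × 6.4 × 77.99) = 1.79 kg/m³.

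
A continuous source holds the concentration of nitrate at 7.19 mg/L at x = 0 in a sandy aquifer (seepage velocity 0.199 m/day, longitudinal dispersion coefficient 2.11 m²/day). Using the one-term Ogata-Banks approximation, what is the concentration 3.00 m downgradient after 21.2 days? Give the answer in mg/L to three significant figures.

For a continuous step input, C/C₀ ≈ ½·erfc((x−vt)/(2√(Dt))).
vt = 0.199 × 21.2 = 4.2188 m and 2√(Dt) = 2√(2.11 × 21.2) = 13.38 m.
Argument (x−vt)/(2√(Dt)) = (3.00 − 4.2188)/13.38 = -0.09109; ½·erfc(-0.09109) = 0.5513.
C = 7.19 × 0.5513 = 3.96 mg/L.

3.96 mg/L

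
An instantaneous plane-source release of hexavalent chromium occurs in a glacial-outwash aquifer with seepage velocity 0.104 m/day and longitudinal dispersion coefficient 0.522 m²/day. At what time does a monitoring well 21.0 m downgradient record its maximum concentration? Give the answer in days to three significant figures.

For the 1D instantaneous-source solution, setting ∂C/∂t = 0 at fixed x gives v²t² + 2Dt − x² = 0, so t = (√(D² + v²x²) − D)/v².
√(D² + v²x²) = √(0.522² + 0.104² × 21.0²) = 2.246; v² = 0.010816.
t = (2.246 − 0.522)/0.010816 = 159 days (vs. the pure-advection estimate x/v = 202 d).

159 days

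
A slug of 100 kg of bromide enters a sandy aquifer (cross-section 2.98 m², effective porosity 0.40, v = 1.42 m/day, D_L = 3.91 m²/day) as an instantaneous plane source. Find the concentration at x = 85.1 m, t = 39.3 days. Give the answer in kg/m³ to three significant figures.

0.473 kg/m³

For an instantaneous plane source, C(x,t) = M/(n_e·A·√(4πDt)) · exp(−(x−vt)²/(4Dt)), with n_e·A the pore (flow) area.
Plume center vt = 1.42 × 39.3 = 55.806 m, so the well at 85.1 m is 29.294 m downgradient of the peak.
√(4πDt) = 43.94 m, giving peak height M/(n_e·A·√(4πDt)) = 100/(0.40 × 2.98 × 43.94) = 1.909 kg/m³.
(x−vt)²/(4Dt) = (29.294)²/(4 × 3.91 × 39.3) = 1.396; exp(−1.396) = 0.2476.
C = 1.909 × 0.2476 = 0.473 kg/m³.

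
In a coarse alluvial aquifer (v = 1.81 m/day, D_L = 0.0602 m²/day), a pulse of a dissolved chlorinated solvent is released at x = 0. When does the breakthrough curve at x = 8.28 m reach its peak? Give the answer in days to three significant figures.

4.56 days

For the 1D instantaneous-source solution, setting ∂C/∂t = 0 at fixed x gives v²t² + 2Dt − x² = 0, so t = (√(D² + v²x²) − D)/v².
√(D² + v²x²) = √(0.0602² + 1.81² × 8.28²) = 14.99; v² = 3.2761.
t = (14.99 − 0.0602)/3.2761 = 4.56 days (vs. the pure-advection estimate x/v = 4.57 d).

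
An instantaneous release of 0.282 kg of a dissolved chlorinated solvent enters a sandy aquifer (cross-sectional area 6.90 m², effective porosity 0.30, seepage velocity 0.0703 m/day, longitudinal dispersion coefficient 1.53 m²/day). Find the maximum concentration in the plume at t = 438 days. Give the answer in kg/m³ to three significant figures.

0.00148 kg/m³

The peak of an instantaneous 1D plume sits at x = vt; there the Gaussian factor is 1 and C_max = M/(n_e·A·√(4πDt)), where n_e·A is the pore area the mass is dissolved in.
√(4πDt) = √(4π × 1.53 × 438) = 91.77 m, so C_max = 0.282/(0.30 × 6.90 × 91.77) = 0.00148 kg/m³.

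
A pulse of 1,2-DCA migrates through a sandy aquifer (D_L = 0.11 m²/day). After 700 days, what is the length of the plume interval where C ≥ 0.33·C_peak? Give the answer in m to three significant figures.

The plume is Gaussian with σ = √(2Dt) = √(2 × 0.11 × 700) = 12.41 m.
C/C_peak = exp(−Δx²/(2σ²)) = 0.33 ⇒ Δx = σ·√(−2 ln 0.33) = 12.41 × 1.489 = 18.48 m.
Width = 2Δx = 37.0 m.

37.0 m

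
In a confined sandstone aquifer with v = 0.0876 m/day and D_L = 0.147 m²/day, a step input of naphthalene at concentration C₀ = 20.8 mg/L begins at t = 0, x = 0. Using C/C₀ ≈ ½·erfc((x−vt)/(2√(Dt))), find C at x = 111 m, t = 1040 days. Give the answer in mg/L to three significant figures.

2.65 mg/L

For a continuous step input, C/C₀ ≈ ½·erfc((x−vt)/(2√(Dt))).
vt = 0.0876 × 1040 = 91.104 m and 2√(Dt) = 2√(0.147 × 1040) = 24.73 m.
Argument (x−vt)/(2√(Dt)) = (111 − 91.104)/24.73 = 0.8045; ½·erfc(0.8045) = 0.1276.
C = 20.8 × 0.1276 = 2.65 mg/L.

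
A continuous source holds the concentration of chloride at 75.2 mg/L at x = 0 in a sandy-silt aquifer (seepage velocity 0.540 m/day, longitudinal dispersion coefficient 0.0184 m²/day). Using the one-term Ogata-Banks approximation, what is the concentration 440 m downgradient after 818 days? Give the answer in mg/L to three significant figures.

46.9 mg/L

For a continuous step input, C/C₀ ≈ ½·erfc((x−vt)/(2√(Dt))).
vt = 0.540 × 818 = 441.72 m and 2√(Dt) = 2√(0.0184 × 818) = 7.759 m.
Argument (x−vt)/(2√(Dt)) = (440 − 441.72)/7.759 = -0.2217; ½·erfc(-0.2217) = 0.6231.
C = 75.2 × 0.6231 = 46.9 mg/L.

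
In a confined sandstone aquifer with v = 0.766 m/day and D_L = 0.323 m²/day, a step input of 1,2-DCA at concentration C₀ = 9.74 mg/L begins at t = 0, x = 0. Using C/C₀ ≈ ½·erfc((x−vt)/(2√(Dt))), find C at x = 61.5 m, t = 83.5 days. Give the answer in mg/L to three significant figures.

6.15 mg/L

For a continuous step input, C/C₀ ≈ ½·erfc((x−vt)/(2√(Dt))).
vt = 0.766 × 83.5 = 63.961 m and 2√(Dt) = 2√(0.323 × 83.5) = 10.39 m.
Argument (x−vt)/(2√(Dt)) = (61.5 − 63.961)/10.39 = -0.2369; ½·erfc(-0.2369) = 0.6312.
C = 9.74 × 0.6312 = 6.15 mg/L.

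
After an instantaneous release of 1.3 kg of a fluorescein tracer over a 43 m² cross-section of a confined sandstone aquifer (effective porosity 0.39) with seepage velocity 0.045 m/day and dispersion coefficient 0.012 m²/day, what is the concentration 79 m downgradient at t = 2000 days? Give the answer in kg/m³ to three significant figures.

For an instantaneous plane source, C(x,t) = M/(n_e·A·√(4πDt)) · exp(−(x−vt)²/(4Dt)), with n_e·A the pore (flow) area.
Plume center vt = 0.045 × 2000 = 90 m, so the well at 79 m is 11 m upgradient of the peak.
√(4πDt) = 17.37 m, giving peak height M/(n_e·A·√(4πDt)) = 1.3/(0.39 × 43 × 17.37) = 0.004463 kg/m³.
(x−vt)²/(4Dt) = (-11)²/(4 × 0.012 × 2000) = 1.260; exp(−1.260) = 0.2837.
C = 0.004463 × 0.2837 = 0.00127 kg/m³.

0.00127 kg/m³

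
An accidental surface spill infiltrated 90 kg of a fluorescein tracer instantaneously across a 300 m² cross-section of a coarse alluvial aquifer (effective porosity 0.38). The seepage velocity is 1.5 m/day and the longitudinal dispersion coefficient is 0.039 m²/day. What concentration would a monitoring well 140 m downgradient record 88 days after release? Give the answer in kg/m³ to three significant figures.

For an instantaneous plane source, C(x,t) = M/(n_e·A·√(4πDt)) · exp(−(x−vt)²/(4Dt)), with n_e·A the pore (flow) area.
Plume center vt = 1.5 × 88 = 132 m, so the well at 140 m is 8 m downgradient of the peak.
√(4πDt) = 6.567 m, giving peak height M/(n_e·A·√(4πDt)) = 90/(0.38 × 300 × 6.567) = 0.1202 kg/m³.
(x−vt)²/(4Dt) = (8)²/(4 × 0.039 × 88) = 4.662; exp(−4.662) = 0.009448.
C = 0.1202 × 0.009448 = 0.00114 kg/m³.

0.00114 kg/m³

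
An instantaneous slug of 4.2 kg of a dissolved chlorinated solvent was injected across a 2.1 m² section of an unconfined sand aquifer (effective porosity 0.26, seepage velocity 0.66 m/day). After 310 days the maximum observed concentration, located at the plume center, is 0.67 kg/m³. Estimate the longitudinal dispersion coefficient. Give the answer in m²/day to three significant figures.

0.0338 m²/day

At the plume center C_max = M/(n_e·A·√(4πDt)), so D = M²/(4πt·(n_e·A·C_max)²).
n_e·A·C_max = 0.26 × 2.1 × 0.67 = 0.3658 kg/m.
D = 4.2²/(4π × 310 × 0.3658²) = 0.0338 m²/day.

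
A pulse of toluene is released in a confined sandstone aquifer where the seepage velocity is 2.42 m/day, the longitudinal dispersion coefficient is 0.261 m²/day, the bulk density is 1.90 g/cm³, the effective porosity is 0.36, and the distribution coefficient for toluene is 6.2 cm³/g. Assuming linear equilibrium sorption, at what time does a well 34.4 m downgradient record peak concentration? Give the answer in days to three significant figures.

Retardation factor R = 1 + ρ_b·K_d/n = 1 + 1.90 × 6.2/0.36 = 33.72.
Sorption retards both mechanisms: v_R = v/R = 0.07177 m/day, D_R = D/R = 0.007740 m²/day.
Peak time from v_R²t² + 2D_R t − x² = 0: t = (√(D_R² + v_R²x²) − D_R)/v_R².
√(D_R² + v_R²x²) = √(0.007740² + 0.07177² × 34.4²) = 2.469; v_R² = 0.005151.
t = (2.469 − 0.007740)/0.005151 = 478 days.

478 days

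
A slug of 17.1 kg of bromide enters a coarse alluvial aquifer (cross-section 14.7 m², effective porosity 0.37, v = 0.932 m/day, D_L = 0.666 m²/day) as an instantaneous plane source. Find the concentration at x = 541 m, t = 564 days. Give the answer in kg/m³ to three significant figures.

0.0391 kg/m³

For an instantaneous plane source, C(x,t) = M/(n_e·A·√(4πDt)) · exp(−(x−vt)²/(4Dt)), with n_e·A the pore (flow) area.
Plume center vt = 0.932 × 564 = 525.648 m, so the well at 541 m is 15.352 m downgradient of the peak.
√(4πDt) = 68.70 m, giving peak height M/(n_e·A·√(4πDt)) = 17.1/(0.37 × 14.7 × 68.70) = 0.04576 kg/m³.
(x−vt)²/(4Dt) = (15.352)²/(4 × 0.666 × 564) = 0.1569; exp(−0.1569) = 0.8548.
C = 0.04576 × 0.8548 = 0.0391 kg/m³.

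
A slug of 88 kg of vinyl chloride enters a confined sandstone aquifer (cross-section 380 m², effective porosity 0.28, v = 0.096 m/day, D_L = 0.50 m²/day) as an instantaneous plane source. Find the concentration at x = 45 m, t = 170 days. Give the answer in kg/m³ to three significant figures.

For an instantaneous plane source, C(x,t) = M/(n_e·A·√(4πDt)) · exp(−(x−vt)²/(4Dt)), with n_e·A the pore (flow) area.
Plume center vt = 0.096 × 170 = 16.32 m, so the well at 45 m is 28.68 m downgradient of the peak.
√(4πDt) = 32.68 m, giving peak height M/(n_e·A·√(4πDt)) = 88/(0.28 × 380 × 32.68) = 0.02531 kg/m³.
(x−vt)²/(4Dt) = (28.68)²/(4 × 0.50 × 170) = 2.419; exp(−2.419) = 0.08901.
C = 0.02531 × 0.08901 = 0.00225 kg/m³.

0.00225 kg/m³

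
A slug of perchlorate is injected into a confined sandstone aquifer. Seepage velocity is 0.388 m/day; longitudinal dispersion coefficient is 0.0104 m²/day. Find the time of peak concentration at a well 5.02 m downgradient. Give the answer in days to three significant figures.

For the 1D instantaneous-source solution, setting ∂C/∂t = 0 at fixed x gives v²t² + 2Dt − x² = 0, so t = (√(D² + v²x²) − D)/v².
√(D² + v²x²) = √(0.0104² + 0.388² × 5.02²) = 1.948; v² = 0.150544.
t = (1.948 − 0.0104)/0.150544 = 12.9 days (vs. the pure-advection estimate x/v = 12.9 d).

12.9 days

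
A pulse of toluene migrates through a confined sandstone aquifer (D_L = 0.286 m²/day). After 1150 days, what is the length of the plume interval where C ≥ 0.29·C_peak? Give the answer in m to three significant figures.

80.7 m

The plume is Gaussian with σ = √(2Dt) = √(2 × 0.286 × 1150) = 25.65 m.
C/C_peak = exp(−Δx²/(2σ²)) = 0.29 ⇒ Δx = σ·√(−2 ln 0.29) = 25.65 × 1.573 = 40.35 m.
Width = 2Δx = 80.7 m.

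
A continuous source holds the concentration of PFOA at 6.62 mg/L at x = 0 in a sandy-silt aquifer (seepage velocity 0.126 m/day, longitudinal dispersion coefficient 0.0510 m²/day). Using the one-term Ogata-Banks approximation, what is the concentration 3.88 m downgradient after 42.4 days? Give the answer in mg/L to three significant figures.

For a continuous step input, C/C₀ ≈ ½·erfc((x−vt)/(2√(Dt))).
vt = 0.126 × 42.4 = 5.3424 m and 2√(Dt) = 2√(0.0510 × 42.4) = 2.941 m.
Argument (x−vt)/(2√(Dt)) = (3.88 − 5.3424)/2.941 = -0.4972; ½·erfc(-0.4972) = 0.7590.
C = 6.62 × 0.7590 = 5.02 mg/L.

5.02 mg/L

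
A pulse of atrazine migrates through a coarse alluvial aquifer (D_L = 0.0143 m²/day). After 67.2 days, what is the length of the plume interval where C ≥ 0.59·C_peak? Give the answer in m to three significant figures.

2.85 m

The plume is Gaussian with σ = √(2Dt) = √(2 × 0.0143 × 67.2) = 1.386 m.
C/C_peak = exp(−Δx²/(2σ²)) = 0.59 ⇒ Δx = σ·√(−2 ln 0.59) = 1.386 × 1.027 = 1.423 m.
Width = 2Δx = 2.85 m.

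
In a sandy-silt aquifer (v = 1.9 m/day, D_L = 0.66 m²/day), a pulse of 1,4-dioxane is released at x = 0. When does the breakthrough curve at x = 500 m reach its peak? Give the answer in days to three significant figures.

For the 1D instantaneous-source solution, setting ∂C/∂t = 0 at fixed x gives v²t² + 2Dt − x² = 0, so t = (√(D² + v²x²) − D)/v².
√(D² + v²x²) = √(0.66² + 1.9² × 500²) = 950.0; v² = 3.61.
t = (950.0 − 0.66)/3.61 = 263 days (vs. the pure-advection estimate x/v = 263 d).

263 days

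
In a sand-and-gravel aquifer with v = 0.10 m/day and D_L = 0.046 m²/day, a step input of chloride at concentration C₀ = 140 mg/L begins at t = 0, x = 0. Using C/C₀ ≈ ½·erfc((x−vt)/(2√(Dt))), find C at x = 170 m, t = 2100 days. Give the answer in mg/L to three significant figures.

For a continuous step input, C/C₀ ≈ ½·erfc((x−vt)/(2√(Dt))).
vt = 0.10 × 2100 = 210 m and 2√(Dt) = 2√(0.046 × 2100) = 19.66 m.
Argument (x−vt)/(2√(Dt)) = (170 − 210)/19.66 = -2.035; ½·erfc(-2.035) = 0.9980.
C = 140 × 0.9980 = 140 mg/L.

140 mg/L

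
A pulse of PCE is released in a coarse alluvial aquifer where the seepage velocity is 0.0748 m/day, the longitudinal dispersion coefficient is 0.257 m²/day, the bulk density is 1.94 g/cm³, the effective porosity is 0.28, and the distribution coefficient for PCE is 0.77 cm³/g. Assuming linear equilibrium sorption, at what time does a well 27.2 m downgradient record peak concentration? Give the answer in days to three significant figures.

2030 days

Retardation factor R = 1 + ρ_b·K_d/n = 1 + 1.94 × 0.77/0.28 = 6.335.
Sorption retards both mechanisms: v_R = v/R = 0.01181 m/day, D_R = D/R = 0.04057 m²/day.
Peak time from v_R²t² + 2D_R t − x² = 0: t = (√(D_R² + v_R²x²) − D_R)/v_R².
√(D_R² + v_R²x²) = √(0.04057² + 0.01181² × 27.2²) = 0.3238; v_R² = 0.0001395.
t = (0.3238 − 0.04057)/0.0001395 = 2030 days.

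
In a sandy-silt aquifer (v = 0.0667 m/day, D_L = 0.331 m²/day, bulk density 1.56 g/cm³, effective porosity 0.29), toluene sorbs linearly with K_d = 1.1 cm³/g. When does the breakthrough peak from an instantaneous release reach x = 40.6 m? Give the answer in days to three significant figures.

3730 days

Retardation factor R = 1 + ρ_b·K_d/n = 1 + 1.56 × 1.1/0.29 = 6.917.
Sorption retards both mechanisms: v_R = v/R = 0.009643 m/day, D_R = D/R = 0.04785 m²/day.
Peak time from v_R²t² + 2D_R t − x² = 0: t = (√(D_R² + v_R²x²) − D_R)/v_R².
√(D_R² + v_R²x²) = √(0.04785² + 0.009643² × 40.6²) = 0.3944; v_R² = 9.299e-05.
t = (0.3944 − 0.04785)/9.299e-05 = 3730 days.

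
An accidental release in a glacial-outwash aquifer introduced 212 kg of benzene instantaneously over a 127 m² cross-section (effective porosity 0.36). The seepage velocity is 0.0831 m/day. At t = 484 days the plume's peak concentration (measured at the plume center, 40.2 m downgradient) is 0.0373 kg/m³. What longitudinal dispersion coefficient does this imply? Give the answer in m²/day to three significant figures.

2.54 m²/day

At the plume center C_max = M/(n_e·A·√(4πDt)), so D = M²/(4πt·(n_e·A·C_max)²).
n_e·A·C_max = 0.36 × 127 × 0.0373 = 1.705 kg/m.
D = 212²/(4π × 484 × 1.705²) = 2.54 m²/day.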